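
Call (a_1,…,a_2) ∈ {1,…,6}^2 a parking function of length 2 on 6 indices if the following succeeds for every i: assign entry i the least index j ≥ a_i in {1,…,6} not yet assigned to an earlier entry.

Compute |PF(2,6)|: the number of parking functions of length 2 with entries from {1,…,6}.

35

|PF| = (7−2)·7^(2−1) = 5×7 = 35 [KW]
Example (2,3) → sorted (2,3): b_i ≤ 4+i ∀i, a PF.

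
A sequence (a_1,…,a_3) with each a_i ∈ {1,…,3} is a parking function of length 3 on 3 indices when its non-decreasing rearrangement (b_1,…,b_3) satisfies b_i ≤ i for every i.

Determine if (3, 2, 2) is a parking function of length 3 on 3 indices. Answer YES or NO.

Order a: b = (2, 2, 3).
  b_1=2 > 1
  fails at i=1 ⇒ NO

NO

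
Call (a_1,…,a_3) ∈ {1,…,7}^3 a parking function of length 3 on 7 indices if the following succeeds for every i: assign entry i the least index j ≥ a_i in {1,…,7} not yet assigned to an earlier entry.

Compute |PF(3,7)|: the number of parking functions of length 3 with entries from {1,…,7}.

|PF| = (7−3+1)·(7+1)^(3−1) = 5 · 64 = 320 (Konheim–Weiss)
E.g. (1,3,4) → sorted (1,3,4): b_i ≤ 4+i ∀i, a PF.

320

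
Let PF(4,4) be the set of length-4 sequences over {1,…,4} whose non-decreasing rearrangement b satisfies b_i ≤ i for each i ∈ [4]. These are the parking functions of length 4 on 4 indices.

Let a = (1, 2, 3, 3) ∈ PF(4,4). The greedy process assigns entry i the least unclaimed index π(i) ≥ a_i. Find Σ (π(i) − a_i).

1

Σπ(i) = 1+…+4 = 10; Σa = 1+2+3+3 = 9; disp = 10−9 = 1.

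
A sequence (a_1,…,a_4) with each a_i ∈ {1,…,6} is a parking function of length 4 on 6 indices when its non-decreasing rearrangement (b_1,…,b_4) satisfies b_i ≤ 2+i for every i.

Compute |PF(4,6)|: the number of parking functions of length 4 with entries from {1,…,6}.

|PF| = (7−4)·7^(4−1) = 3×343 = 1029 (Pollak)
Example (2,5,4,4) → sorted (2,4,4,5): b_i ≤ 2+i ∀i, a PF.

1029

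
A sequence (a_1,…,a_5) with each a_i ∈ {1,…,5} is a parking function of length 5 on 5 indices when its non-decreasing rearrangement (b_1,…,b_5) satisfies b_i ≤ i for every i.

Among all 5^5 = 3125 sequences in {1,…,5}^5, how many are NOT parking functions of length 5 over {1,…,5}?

1829

|PF(5,5)| = 1·6^4 = 1 · 1296 = 1296 (Konheim–Weiss)
E.g. (4,4,5,3,4) → sorted (3,4,4,4,5): b_1=3>1, not a PF.
So 3125 − 1296 = 1829 fail.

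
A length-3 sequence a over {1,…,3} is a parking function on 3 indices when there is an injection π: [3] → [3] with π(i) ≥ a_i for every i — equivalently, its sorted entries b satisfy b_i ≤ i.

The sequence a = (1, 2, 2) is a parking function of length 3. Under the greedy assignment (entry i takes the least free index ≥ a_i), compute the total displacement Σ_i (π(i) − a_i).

Σπ = 3·4/2 = 6 (π permutes [3]); Σa = 1+2+2 = 5; disp = 6−5 = 1.

1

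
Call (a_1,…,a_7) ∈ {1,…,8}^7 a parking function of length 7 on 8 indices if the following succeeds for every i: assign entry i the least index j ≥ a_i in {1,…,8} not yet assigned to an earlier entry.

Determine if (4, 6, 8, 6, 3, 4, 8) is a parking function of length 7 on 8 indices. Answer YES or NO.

Order a: b = (3, 4, 4, 6, 6, 8, 8).
  b_1=3 > 2
  fails at i=1 ⇒ NO

NO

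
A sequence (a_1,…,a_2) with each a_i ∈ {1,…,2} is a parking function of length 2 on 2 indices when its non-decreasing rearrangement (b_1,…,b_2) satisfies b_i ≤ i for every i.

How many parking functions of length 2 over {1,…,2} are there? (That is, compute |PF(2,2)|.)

3

|PF| = (2+1−2)·(2+1)^{2−1} = 1·3 = 3 [KW]
E.g. (2,1) → sorted (1,2): b_i ≤ i ∀i, a PF.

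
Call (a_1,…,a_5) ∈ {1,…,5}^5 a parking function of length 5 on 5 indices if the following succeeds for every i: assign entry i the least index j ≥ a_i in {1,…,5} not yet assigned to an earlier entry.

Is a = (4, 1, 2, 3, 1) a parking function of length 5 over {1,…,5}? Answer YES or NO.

YES

Sorted: b = (1, 1, 2, 3, 4).
  b_1=1 ≤ 1
  b_2=1 ≤ 2
  b_3=2 ≤ 3
  b_4=3 ≤ 4
  b_5=4 ≤ 5
All bounds hold ⇒ YES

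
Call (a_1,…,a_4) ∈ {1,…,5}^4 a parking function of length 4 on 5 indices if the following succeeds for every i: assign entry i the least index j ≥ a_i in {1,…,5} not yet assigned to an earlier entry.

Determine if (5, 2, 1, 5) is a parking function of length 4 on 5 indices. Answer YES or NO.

NO

Sorted: b = (1, 2, 5, 5).
  b_1=1 ≤ 2
  b_2=2 ≤ 3
  b_3=5 > 4
  fails at i=3 ⇒ NO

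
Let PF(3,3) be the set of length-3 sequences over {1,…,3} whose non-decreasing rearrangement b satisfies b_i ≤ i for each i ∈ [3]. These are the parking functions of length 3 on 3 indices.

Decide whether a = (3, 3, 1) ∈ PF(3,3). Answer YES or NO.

Order a: b = (1, 3, 3).
  b_1=1 ≤ 1
  b_2=3 > 2
  fails at i=2 ⇒ NO

NO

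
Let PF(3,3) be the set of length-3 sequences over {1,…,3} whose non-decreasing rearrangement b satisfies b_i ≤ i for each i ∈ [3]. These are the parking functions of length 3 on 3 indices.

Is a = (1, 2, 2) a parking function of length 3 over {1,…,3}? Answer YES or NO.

YES

Sorted: b = (1, 2, 2).
  b_1=1 ≤ 1
  b_2=2 ≤ 2
  b_3=2 ≤ 3
All bounds hold ⇒ YES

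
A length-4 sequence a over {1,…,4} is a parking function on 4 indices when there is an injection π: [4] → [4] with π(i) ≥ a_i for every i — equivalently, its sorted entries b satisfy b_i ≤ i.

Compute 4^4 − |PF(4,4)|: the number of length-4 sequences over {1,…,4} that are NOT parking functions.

#PF = (5−4)·5^(4−1) = 1·125 = 125 (Pollak)
E.g. (4,4,1,4) → sorted (1,4,4,4): b_2=4>2, not a PF.
4^4 − 125 = 256 − 125 = 131

131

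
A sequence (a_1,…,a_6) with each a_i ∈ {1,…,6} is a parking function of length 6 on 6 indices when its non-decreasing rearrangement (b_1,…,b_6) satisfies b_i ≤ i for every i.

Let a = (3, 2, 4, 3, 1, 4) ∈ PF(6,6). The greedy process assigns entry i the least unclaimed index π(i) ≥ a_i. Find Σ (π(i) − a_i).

4

Σπ(i) = 1+…+6 = 21; Σa = 3+2+4+3+1+4 = 17; disp = 21−17 = 4.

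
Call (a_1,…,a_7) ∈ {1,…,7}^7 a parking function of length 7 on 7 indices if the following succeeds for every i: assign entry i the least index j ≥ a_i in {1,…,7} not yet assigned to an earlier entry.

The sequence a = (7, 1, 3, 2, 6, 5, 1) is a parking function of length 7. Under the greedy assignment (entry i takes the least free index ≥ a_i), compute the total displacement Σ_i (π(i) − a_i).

Σπ = 28 ({1..7} each once); Σa = 7+1+3+2+6+5+1 = 25; disp = 28−25 = 3.

3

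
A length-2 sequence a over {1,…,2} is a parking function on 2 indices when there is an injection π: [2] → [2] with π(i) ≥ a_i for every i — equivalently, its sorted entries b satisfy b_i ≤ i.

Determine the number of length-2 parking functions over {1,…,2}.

3

|PF| = 1·3^1 = 1 · 3 = 3
Check (2,1) → sorted (1,2): b_i ≤ i ∀i, a PF.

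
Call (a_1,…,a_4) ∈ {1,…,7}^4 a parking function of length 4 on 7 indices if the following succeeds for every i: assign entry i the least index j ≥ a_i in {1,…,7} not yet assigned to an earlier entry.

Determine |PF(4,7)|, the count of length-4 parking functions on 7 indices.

2048

|PF(4,7)| = 4·8^3 = 4·512 = 2048 (Konheim–Weiss)
One tuple (1,2,5,7) → sorted (1,2,5,7): b_i ≤ 3+i ∀i, a PF.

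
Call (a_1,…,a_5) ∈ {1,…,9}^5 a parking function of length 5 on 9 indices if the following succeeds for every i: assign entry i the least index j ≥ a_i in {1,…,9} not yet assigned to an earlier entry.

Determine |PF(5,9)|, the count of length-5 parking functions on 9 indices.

50000

|PF(5,9)| = 5·10^4 = 5·10000 = 50000
Example (1,3,4,5,4) → sorted (1,3,4,4,5): b_i ≤ 4+i ∀i, a PF.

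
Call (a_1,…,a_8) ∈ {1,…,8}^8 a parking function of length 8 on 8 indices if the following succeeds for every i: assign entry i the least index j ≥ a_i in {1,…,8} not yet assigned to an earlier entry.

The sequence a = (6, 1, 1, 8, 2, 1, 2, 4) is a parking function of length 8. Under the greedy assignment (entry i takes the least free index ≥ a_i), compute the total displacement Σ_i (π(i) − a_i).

Σπ = 36 ({1..8} each once); Σa = 6+1+1+8+2+1+2+4 = 25; disp = 36−25 = 11.

11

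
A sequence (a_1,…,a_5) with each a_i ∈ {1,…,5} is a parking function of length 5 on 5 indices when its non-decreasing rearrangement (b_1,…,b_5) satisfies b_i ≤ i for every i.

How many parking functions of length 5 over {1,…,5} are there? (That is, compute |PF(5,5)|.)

1296

Count = 1·6^4 = 1·1296 = 1296 (Konheim–Weiss)
E.g. (1,1,1,1,4) → sorted (1,1,1,1,4): b_i ≤ i ∀i, a PF.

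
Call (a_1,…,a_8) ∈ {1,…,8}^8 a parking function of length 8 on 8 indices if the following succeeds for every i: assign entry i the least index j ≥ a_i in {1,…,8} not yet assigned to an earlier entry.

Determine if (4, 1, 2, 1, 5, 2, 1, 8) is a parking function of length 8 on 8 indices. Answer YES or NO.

Rearranged: b = (1, 1, 1, 2, 2, 4, 5, 8).
  b_1=1 ≤ 1
  b_2=1 ≤ 2
  b_3=1 ≤ 3
  b_4=2 ≤ 4
  b_5=2 ≤ 5
  b_6=4 ≤ 6
  b_7=5 ≤ 7
  b_8=8 ≤ 8
All bounds hold ⇒ YES

YES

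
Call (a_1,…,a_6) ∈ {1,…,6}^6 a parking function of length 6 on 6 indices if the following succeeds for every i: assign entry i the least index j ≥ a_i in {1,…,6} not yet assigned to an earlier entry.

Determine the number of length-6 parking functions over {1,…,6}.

16807

|PF(6,6)| = (6+1−6)·(6+1)^{6−1} = 1·16807 = 16807 [KW]
Check (1,5,4,3,1,1) → sorted (1,1,1,3,4,5): b_i ≤ i ∀i, a PF.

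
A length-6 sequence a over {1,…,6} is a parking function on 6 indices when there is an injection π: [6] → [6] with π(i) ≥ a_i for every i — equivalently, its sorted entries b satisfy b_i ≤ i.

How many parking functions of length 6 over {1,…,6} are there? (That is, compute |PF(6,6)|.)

16807

Count = (6−6+1)·(6+1)^(6−1) = 1·16807 = 16807 (Pollak)
E.g. (1,1,6,3,1,5) → sorted (1,1,1,3,5,6): b_i ≤ i ∀i, a PF.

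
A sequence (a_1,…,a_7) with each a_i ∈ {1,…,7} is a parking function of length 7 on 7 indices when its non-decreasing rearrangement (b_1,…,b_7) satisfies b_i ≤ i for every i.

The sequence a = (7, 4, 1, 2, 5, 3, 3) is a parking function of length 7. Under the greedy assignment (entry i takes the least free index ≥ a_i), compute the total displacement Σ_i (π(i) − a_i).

Σπ = 7·8/2 = 28 (π permutes [7]); Σa = 7+4+1+2+5+3+3 = 25; disp = 28−25 = 3.

3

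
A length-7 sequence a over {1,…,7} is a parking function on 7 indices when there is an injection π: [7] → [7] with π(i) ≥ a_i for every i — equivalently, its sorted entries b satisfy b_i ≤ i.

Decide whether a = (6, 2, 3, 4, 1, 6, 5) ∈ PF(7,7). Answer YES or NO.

Order a: b = (1, 2, 3, 4, 5, 6, 6).
  b_1=1 ≤ 1
  b_2=2 ≤ 2
  b_3=3 ≤ 3
  b_4=4 ≤ 4
  b_5=5 ≤ 5
  b_6=6 ≤ 6
  b_7=6 ≤ 7
All bounds hold ⇒ YES

YES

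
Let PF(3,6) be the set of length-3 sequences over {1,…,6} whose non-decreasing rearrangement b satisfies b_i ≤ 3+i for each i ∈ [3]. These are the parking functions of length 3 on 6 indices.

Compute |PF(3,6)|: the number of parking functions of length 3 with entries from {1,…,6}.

196

|PF| = (6−3+1)·(6+1)^(3−1) = 4·49 = 196 (Pollak)
One tuple (6,2,4) → sorted (2,4,6): b_i ≤ 3+i ∀i, a PF.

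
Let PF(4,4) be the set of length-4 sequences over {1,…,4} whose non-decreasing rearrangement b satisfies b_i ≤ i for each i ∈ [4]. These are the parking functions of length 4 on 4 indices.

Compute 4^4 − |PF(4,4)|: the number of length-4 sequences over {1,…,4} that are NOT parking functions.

131

|PF(4,4)| = (4+1−4)·(4+1)^{4−1} = 1×125 = 125 [KW]
E.g. (2,2,4,2) → sorted (2,2,2,4): b_1=2>1, not a PF.
So 256 − 125 = 131 fail.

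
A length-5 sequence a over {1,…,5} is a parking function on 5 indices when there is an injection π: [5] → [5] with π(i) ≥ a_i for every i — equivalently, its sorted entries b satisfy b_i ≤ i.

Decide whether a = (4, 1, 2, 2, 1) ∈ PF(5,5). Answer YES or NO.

Sorted: b = (1, 1, 2, 2, 4).
  b_1=1 ≤ 1
  b_2=1 ≤ 2
  b_3=2 ≤ 3
  b_4=2 ≤ 4
  b_5=4 ≤ 5
All bounds hold ⇒ YES

YES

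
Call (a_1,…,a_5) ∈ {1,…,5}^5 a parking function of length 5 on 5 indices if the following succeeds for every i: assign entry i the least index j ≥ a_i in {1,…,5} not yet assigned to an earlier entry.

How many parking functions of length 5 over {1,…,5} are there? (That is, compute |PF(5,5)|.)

1296

|PF| = (5−5+1)·(5+1)^(5−1) = 1·1296 = 1296 (Konheim–Weiss)
E.g. (4,1,3,1,2) → sorted (1,1,2,3,4): b_i ≤ i ∀i, a PF.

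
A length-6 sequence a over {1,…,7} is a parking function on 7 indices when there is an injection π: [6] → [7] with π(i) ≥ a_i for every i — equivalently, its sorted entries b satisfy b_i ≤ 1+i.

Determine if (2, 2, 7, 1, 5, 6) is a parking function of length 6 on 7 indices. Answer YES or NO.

YES

Order a: b = (1, 2, 2, 5, 6, 7).
  b_1=1 ≤ 2
  b_2=2 ≤ 3
  b_3=2 ≤ 4
  b_4=5 ≤ 5
  b_5=6 ≤ 6
  b_6=7 ≤ 7
All bounds hold ⇒ YES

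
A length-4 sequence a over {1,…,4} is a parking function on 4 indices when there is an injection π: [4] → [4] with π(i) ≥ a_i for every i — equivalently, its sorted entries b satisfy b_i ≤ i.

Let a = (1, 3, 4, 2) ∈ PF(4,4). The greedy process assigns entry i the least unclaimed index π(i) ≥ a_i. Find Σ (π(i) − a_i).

0

Σπ = 10 ({1..4} each once); Σa = 1+3+4+2 = 10; disp = 10−10 = 0.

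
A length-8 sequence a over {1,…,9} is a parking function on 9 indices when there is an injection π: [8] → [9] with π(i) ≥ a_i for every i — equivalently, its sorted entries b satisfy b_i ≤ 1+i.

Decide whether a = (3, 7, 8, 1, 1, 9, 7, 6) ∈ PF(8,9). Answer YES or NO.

NO

Rearranged: b = (1, 1, 3, 6, 7, 7, 8, 9).
  b_1=1 ≤ 2
  b_2=1 ≤ 3
  b_3=3 ≤ 4
  b_4=6 > 5
  fails at i=4 ⇒ NO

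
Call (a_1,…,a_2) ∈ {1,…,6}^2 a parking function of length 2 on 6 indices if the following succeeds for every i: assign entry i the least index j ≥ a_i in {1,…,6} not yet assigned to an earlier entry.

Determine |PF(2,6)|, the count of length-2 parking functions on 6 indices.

35

#PF = (6+1−2)·(6+1)^{2−1} = 5 · 7 = 35 (Pollak)
Check (4,5) → sorted (4,5): b_i ≤ 4+i ∀i, a PF.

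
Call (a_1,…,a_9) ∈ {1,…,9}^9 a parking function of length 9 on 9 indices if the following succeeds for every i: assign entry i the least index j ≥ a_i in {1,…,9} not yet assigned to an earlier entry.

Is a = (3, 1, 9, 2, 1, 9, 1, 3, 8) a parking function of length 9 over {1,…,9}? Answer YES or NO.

Order a: b = (1, 1, 1, 2, 3, 3, 8, 9, 9).
  b_1=1 ≤ 1
  b_2=1 ≤ 2
  b_3=1 ≤ 3
  b_4=2 ≤ 4
  b_5=3 ≤ 5
  b_6=3 ≤ 6
  b_7=8 > 7
  fails at i=7 ⇒ NO

NO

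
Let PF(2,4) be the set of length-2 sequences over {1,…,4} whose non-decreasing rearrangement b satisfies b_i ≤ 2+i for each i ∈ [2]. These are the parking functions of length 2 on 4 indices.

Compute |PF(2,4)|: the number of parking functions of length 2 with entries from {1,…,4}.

15

Count = 3·5^1 = 3 · 5 = 15 (Konheim–Weiss)
E.g. (4,3) → sorted (3,4): b_i ≤ 2+i ∀i, a PF.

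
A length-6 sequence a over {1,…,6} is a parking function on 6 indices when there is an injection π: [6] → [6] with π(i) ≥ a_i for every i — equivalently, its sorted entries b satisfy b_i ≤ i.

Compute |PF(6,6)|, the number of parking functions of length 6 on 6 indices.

16807

Count = (6+1−6)·(6+1)^{6−1} = 1 · 16807 = 16807 [KW]
Example (1,3,3,2,1,3) → sorted (1,1,2,3,3,3): b_i ≤ i ∀i, a PF.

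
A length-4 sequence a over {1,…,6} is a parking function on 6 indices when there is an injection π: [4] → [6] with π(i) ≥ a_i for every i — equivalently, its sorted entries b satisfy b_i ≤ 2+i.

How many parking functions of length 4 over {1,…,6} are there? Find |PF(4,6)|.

#PF = (6−4+1)·(6+1)^(4−1) = 3×343 = 1029 (Pollak)
Example (3,4,1,4) → sorted (1,3,4,4): b_i ≤ 2+i ∀i, a PF.

1029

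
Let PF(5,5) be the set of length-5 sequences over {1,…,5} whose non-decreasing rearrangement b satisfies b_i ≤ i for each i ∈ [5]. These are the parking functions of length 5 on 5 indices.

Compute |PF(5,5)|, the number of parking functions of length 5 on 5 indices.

1296

#PF = (6−5)·6^(5−1) = 1·1296 = 1296 (Konheim–Weiss)
E.g. (1,4,2,1,2) → sorted (1,1,2,2,4): b_i ≤ i ∀i, a PF.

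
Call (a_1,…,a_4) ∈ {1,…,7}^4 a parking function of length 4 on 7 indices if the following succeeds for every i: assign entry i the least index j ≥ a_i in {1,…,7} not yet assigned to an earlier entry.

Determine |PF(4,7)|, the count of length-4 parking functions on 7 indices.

|PF(4,7)| = (7−4+1)·(7+1)^(4−1) = 4×512 = 2048 (Konheim–Weiss)
Example (2,2,6,1) → sorted (1,2,2,6): b_i ≤ 3+i ∀i, a PF.

2048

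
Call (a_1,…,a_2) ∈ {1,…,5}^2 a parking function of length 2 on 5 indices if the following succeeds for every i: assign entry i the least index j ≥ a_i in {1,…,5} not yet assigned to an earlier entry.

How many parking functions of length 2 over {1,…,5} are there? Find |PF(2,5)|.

24

#PF = (5+1−2)·(5+1)^{2−1} = 4·6 = 24 [KW]
E.g. (4,4) → sorted (4,4): b_i ≤ 3+i ∀i, a PF.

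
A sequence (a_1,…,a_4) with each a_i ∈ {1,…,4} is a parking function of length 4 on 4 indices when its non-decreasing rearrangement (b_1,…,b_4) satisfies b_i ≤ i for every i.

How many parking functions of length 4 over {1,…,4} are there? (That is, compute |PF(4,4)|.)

125

#PF = (4+1−4)·(4+1)^{4−1} = 1·125 = 125 [KW]
E.g. (3,1,4,2) → sorted (1,2,3,4): b_i ≤ i ∀i, a PF.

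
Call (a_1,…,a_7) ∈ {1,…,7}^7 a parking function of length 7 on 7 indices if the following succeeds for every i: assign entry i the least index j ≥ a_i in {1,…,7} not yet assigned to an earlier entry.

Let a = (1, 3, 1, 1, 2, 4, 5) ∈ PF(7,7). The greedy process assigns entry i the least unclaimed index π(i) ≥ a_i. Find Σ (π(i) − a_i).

11

Σπ = 28 ({1..7} each once); Σa = 1+3+1+1+2+4+5 = 17; disp = 28−17 = 11.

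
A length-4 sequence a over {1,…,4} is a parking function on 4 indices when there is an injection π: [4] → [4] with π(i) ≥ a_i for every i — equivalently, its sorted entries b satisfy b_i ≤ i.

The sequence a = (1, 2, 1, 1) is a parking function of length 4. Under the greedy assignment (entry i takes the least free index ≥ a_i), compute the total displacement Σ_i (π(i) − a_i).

5

Σπ(i) = 1+…+4 = 10; Σa = 1+2+1+1 = 5; disp = 10−5 = 5.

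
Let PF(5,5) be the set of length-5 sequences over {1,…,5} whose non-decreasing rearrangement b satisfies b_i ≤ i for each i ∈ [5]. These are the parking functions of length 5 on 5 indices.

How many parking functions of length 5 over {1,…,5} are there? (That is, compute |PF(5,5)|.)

|PF| = (5−5+1)·(5+1)^(5−1) = 1×1296 = 1296
E.g. (2,1,2,3,2) → sorted (1,2,2,2,3): b_i ≤ i ∀i, a PF.

1296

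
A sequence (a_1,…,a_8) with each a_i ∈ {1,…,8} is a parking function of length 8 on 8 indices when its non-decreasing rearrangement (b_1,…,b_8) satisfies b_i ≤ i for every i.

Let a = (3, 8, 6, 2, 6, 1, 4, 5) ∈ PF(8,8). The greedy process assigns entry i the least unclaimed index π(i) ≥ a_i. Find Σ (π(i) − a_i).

1

Σπ = 8·9/2 = 36 (π permutes [8]); Σa = 3+8+6+2+6+1+4+5 = 35; disp = 36−35 = 1.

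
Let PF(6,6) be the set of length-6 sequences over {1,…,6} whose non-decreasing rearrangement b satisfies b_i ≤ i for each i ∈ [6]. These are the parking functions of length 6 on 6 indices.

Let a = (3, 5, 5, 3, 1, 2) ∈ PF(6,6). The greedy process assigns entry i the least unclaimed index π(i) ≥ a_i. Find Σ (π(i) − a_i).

Σπ = 21 ({1..6} each once); Σa = 3+5+5+3+1+2 = 19; disp = 21−19 = 2.

2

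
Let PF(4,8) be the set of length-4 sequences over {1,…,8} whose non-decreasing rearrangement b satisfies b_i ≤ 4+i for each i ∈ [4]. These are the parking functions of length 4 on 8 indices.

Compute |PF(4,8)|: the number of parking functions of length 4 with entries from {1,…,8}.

3645

|PF(4,8)| = (9−4)·9^(4−1) = 5·729 = 3645 (Pollak)
One tuple (4,3,7,5) → sorted (3,4,5,7): b_i ≤ 4+i ∀i, a PF.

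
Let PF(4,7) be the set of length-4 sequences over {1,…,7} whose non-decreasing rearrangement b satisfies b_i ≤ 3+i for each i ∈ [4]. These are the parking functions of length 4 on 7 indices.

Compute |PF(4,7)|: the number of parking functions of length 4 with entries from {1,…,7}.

2048

Count = (8−4)·8^(4−1) = 4 · 512 = 2048 [KW]
E.g. (7,4,6,4) → sorted (4,4,6,7): b_i ≤ 3+i ∀i, a PF.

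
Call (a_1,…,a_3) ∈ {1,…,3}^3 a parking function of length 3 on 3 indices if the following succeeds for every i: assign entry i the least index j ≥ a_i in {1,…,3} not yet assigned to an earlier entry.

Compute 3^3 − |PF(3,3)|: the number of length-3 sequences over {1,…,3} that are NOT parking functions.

#PF = (3+1−3)·(3+1)^{3−1} = 1×16 = 16 (Pollak)
One tuple (3,2,3) → sorted (2,3,3): b_1=2>1, not a PF.
So 27 − 16 = 11 fail.

11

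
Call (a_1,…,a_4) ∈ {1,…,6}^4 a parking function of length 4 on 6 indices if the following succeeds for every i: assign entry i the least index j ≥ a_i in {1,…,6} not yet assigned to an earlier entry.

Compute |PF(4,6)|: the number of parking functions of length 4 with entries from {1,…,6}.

#PF = 3·7^3 = 3·343 = 1029 (Pollak)
Check (4,3,5,2) → sorted (2,3,4,5): b_i ≤ 2+i ∀i, a PF.

1029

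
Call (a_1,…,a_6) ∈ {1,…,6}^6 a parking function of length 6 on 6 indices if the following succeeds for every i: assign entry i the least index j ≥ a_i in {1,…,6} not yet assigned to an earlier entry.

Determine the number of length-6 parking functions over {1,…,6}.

|PF(6,6)| = 1·7^5 = 1×16807 = 16807 (Pollak)
E.g. (1,6,4,1,3,5) → sorted (1,1,3,4,5,6): b_i ≤ i ∀i, a PF.

16807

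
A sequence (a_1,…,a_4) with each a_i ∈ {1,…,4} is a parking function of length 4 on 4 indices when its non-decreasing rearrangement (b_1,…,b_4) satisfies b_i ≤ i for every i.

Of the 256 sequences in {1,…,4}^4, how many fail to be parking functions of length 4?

131

#PF = (4+1−4)·(4+1)^{4−1} = 1×125 = 125 [KW]
Example (2,4,4,4) → sorted (2,4,4,4): b_1=2>1, not a PF.
Total 256; non-PF = 256−125 = 131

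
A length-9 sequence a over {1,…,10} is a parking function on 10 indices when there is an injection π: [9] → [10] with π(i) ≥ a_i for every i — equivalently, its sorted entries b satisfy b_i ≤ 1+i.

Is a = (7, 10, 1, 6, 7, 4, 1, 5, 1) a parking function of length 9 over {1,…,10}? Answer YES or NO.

YES

Rearranged: b = (1, 1, 1, 4, 5, 6, 7, 7, 10).
  b_1=1 ≤ 2
  b_2=1 ≤ 3
  b_3=1 ≤ 4
  b_4=4 ≤ 5
  b_5=5 ≤ 6
  b_6=6 ≤ 7
  b_7=7 ≤ 8
  b_8=7 ≤ 9
  b_9=10 ≤ 10
All bounds hold ⇒ YES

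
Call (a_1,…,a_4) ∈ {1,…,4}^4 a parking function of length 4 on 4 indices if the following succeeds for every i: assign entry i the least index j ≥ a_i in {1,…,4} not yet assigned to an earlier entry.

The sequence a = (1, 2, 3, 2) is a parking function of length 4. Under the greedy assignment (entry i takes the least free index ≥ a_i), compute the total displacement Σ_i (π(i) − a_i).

Σπ(i) = 1+…+4 = 10; Σa = 1+2+3+2 = 8; disp = 10−8 = 2.

2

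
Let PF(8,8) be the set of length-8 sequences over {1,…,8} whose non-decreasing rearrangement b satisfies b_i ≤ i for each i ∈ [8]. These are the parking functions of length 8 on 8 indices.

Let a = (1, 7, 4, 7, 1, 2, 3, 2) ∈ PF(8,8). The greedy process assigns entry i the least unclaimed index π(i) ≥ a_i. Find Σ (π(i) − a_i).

Σπ = 8·9/2 = 36 (π permutes [8]); Σa = 1+7+4+7+1+2+3+2 = 27; disp = 36−27 = 9.

9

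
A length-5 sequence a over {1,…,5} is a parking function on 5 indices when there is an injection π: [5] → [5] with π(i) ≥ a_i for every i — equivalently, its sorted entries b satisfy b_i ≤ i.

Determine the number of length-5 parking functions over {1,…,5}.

1296

|PF| = (5+1−5)·(5+1)^{5−1} = 1·1296 = 1296 (Konheim–Weiss)
Example (4,1,2,1,2) → sorted (1,1,2,2,4): b_i ≤ i ∀i, a PF.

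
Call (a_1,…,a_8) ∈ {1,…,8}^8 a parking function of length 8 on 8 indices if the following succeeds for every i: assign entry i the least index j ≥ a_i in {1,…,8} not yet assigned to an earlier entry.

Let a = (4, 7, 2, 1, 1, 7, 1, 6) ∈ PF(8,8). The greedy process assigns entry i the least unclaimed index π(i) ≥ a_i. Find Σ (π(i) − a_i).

7

Σπ = 8·9/2 = 36 (π permutes [8]); Σa = 4+7+2+1+1+7+1+6 = 29; disp = 36−29 = 7.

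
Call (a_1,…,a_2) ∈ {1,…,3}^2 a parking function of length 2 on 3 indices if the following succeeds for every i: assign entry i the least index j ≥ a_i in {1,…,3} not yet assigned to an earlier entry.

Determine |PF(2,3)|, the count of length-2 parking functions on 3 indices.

Count = (3+1−2)·(3+1)^{2−1} = 2×4 = 8
Example (3,2) → sorted (2,3): b_i ≤ 1+i ∀i, a PF.

8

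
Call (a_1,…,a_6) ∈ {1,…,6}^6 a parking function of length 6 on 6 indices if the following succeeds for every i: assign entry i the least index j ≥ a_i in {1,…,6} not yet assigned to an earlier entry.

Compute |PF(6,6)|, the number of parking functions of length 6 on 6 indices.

16807

|PF| = (6+1−6)·(6+1)^{6−1} = 1 · 16807 = 16807 (Konheim–Weiss)
Example (1,4,1,1,6,5) → sorted (1,1,1,4,5,6): b_i ≤ i ∀i, a PF.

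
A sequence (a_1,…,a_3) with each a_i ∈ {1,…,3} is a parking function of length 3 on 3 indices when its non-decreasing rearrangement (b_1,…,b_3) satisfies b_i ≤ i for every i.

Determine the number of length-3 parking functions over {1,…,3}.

16

|PF(3,3)| = 1·4^2 = 1·16 = 16
Example (2,3,1) → sorted (1,2,3): b_i ≤ i ∀i, a PF.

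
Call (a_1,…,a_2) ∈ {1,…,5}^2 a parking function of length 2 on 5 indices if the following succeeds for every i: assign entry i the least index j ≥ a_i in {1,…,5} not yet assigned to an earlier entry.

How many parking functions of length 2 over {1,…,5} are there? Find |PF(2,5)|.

24

#PF = (5+1−2)·(5+1)^{2−1} = 4×6 = 24 (Konheim–Weiss)
E.g. (3,4) → sorted (3,4): b_i ≤ 3+i ∀i, a PF.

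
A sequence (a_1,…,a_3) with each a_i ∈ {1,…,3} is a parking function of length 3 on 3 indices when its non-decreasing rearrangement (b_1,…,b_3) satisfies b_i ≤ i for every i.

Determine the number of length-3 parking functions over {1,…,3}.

|PF(3,3)| = (4−3)·4^(3−1) = 1×16 = 16 [KW]
Check (1,1,1) → sorted (1,1,1): b_i ≤ i ∀i, a PF.

16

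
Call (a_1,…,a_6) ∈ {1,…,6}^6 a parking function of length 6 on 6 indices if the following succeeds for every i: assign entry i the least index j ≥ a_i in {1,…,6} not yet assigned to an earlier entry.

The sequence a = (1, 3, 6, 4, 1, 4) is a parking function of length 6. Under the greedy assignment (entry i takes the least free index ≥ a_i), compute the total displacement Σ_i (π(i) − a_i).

2

Σπ(i) = 1+…+6 = 21; Σa = 1+3+6+4+1+4 = 19; disp = 21−19 = 2.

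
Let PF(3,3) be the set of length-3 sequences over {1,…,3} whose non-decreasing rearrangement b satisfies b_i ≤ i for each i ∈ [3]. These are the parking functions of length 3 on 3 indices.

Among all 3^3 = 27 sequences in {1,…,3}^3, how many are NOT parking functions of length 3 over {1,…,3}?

11

|PF| = 1·4^2 = 1 · 16 = 16 (Konheim–Weiss)
Example (3,1,3) → sorted (1,3,3): b_2=3>2, not a PF.
3^3 − 16 = 27 − 16 = 11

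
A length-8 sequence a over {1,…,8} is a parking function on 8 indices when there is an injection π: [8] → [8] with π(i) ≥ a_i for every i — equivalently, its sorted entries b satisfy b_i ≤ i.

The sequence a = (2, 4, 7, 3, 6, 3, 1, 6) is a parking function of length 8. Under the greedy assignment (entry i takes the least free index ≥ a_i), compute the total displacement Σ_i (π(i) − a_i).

Σπ = 8·9/2 = 36 (π permutes [8]); Σa = 2+4+7+3+6+3+1+6 = 32; disp = 36−32 = 4.

4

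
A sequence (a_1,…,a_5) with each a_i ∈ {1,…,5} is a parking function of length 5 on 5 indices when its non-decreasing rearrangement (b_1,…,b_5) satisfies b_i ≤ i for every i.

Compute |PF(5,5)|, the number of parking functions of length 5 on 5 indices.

1296

#PF = (5−5+1)·(5+1)^(5−1) = 1×1296 = 1296 (Pollak)
One tuple (4,1,5,3,2) → sorted (1,2,3,4,5): b_i ≤ i ∀i, a PF.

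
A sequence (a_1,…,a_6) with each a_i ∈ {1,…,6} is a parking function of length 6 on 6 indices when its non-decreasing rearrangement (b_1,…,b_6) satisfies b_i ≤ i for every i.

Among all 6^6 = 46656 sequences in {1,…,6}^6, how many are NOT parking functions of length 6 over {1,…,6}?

|PF| = (7−6)·7^(6−1) = 1 · 16807 = 16807 (Pollak)
Example (6,6,3,5,5,5) → sorted (3,5,5,5,6,6): b_1=3>1, not a PF.
6^6 − 16807 = 46656 − 16807 = 29849

29849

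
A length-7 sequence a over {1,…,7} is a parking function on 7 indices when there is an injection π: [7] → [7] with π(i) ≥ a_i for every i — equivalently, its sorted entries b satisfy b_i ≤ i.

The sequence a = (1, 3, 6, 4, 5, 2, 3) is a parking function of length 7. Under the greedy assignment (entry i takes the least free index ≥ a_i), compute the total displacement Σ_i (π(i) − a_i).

4

Σπ = 7·8/2 = 28 (π permutes [7]); Σa = 1+3+6+4+5+2+3 = 24; disp = 28−24 = 4.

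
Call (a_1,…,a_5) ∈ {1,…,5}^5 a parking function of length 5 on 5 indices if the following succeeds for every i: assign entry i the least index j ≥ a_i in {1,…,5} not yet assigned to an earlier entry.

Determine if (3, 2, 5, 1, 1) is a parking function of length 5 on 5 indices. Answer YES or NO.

YES

Sorted: b = (1, 1, 2, 3, 5).
  b_1=1 ≤ 1
  b_2=1 ≤ 2
  b_3=2 ≤ 3
  b_4=3 ≤ 4
  b_5=5 ≤ 5
All bounds hold ⇒ YES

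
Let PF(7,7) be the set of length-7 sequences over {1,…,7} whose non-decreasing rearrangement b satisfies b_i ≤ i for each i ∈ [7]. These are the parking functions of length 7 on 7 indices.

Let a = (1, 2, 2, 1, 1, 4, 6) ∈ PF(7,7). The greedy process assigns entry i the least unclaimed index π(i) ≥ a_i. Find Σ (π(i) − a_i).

11

Σπ = 28 ({1..7} each once); Σa = 1+2+2+1+1+4+6 = 17; disp = 28−17 = 11.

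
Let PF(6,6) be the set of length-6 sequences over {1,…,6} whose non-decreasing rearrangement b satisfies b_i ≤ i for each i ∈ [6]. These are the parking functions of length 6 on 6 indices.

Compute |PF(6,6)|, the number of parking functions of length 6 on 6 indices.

|PF| = (7−6)·7^(6−1) = 1 · 16807 = 16807 (Konheim–Weiss)
Check (4,1,1,3,2,6) → sorted (1,1,2,3,4,6): b_i ≤ i ∀i, a PF.

16807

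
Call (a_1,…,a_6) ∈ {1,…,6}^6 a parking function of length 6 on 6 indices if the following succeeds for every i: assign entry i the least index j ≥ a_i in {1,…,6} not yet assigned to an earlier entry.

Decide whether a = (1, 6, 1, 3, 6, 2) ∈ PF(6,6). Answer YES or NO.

Sorted: b = (1, 1, 2, 3, 6, 6).
  b_1=1 ≤ 1
  b_2=1 ≤ 2
  b_3=2 ≤ 3
  b_4=3 ≤ 4
  b_5=6 > 5
  fails at i=5 ⇒ NO

NO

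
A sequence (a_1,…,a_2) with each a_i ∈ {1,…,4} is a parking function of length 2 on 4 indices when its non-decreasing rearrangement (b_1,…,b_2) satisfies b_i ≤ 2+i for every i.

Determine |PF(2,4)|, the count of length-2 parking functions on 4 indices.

15

#PF = (5−2)·5^(2−1) = 3·5 = 15 (Pollak)
Example (4,3) → sorted (3,4): b_i ≤ 2+i ∀i, a PF.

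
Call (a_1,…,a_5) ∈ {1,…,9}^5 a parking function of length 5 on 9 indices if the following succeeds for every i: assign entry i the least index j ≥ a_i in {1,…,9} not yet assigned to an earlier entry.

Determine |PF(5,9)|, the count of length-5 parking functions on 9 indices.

50000

|PF(5,9)| = (9−5+1)·(9+1)^(5−1) = 5·10000 = 50000 (Pollak)
Check (4,5,2,7,5) → sorted (2,4,5,5,7): b_i ≤ 4+i ∀i, a PF.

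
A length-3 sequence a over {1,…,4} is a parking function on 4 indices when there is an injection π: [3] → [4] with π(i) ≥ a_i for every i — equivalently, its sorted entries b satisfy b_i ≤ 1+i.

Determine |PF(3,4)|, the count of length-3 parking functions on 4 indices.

50

#PF = (4+1−3)·(4+1)^{3−1} = 2 · 25 = 50 [KW]
Example (2,1,4) → sorted (1,2,4): b_i ≤ 1+i ∀i, a PF.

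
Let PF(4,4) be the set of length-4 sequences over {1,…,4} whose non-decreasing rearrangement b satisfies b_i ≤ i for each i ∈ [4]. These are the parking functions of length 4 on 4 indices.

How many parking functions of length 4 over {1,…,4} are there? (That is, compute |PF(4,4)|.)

#PF = (5−4)·5^(4−1) = 1×125 = 125
Example (4,1,3,1) → sorted (1,1,3,4): b_i ≤ i ∀i, a PF.

125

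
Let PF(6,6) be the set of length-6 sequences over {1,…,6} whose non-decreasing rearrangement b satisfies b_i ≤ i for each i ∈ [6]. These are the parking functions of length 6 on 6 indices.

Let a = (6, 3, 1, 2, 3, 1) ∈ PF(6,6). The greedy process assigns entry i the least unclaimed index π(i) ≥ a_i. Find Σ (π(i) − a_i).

5

Σπ = 6·7/2 = 21 (π permutes [6]); Σa = 6+3+1+2+3+1 = 16; disp = 21−16 = 5.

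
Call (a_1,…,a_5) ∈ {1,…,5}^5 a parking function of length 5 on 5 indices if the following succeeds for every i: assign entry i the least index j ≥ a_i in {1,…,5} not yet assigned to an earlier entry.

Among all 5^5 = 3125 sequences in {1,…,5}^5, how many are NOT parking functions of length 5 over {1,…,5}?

1829

|PF(5,5)| = (5−5+1)·(5+1)^(5−1) = 1×1296 = 1296 [KW]
One tuple (4,5,1,5,3) → sorted (1,3,4,5,5): b_2=3>2, not a PF.
Total 3125; non-PF = 3125−1296 = 1829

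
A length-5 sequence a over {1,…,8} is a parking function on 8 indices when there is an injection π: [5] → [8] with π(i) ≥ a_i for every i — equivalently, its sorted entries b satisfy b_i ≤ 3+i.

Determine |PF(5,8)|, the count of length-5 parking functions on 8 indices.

|PF(5,8)| = (8−5+1)·(8+1)^(5−1) = 4 · 6561 = 26244 (Pollak)
Check (8,3,7,5,4) → sorted (3,4,5,7,8): b_i ≤ 3+i ∀i, a PF.

26244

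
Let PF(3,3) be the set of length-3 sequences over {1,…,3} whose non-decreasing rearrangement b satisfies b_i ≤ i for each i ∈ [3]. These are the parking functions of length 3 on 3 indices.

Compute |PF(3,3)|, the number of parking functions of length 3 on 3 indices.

16

#PF = (4−3)·4^(3−1) = 1·16 = 16 [KW]
Example (1,2,3) → sorted (1,2,3): b_i ≤ i ∀i, a PF.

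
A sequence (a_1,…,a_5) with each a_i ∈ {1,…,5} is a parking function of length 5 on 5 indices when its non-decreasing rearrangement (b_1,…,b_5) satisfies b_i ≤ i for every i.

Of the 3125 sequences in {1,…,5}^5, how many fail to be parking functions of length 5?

Count = 1·6^4 = 1×1296 = 1296
Check (3,5,5,4,4) → sorted (3,4,4,5,5): b_1=3>1, not a PF.
So 3125 − 1296 = 1829 fail.

1829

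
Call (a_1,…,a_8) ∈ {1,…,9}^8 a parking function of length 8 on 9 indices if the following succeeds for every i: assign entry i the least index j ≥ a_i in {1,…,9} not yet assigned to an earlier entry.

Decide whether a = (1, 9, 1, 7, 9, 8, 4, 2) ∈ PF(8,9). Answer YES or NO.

NO

Rearranged: b = (1, 1, 2, 4, 7, 8, 9, 9).
  b_1=1 ≤ 2
  b_2=1 ≤ 3
  b_3=2 ≤ 4
  b_4=4 ≤ 5
  b_5=7 > 6
  fails at i=5 ⇒ NO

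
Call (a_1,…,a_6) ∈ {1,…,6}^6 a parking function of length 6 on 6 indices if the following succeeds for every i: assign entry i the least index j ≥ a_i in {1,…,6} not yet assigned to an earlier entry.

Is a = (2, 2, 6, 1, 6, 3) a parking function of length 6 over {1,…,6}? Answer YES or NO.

NO

Order a: b = (1, 2, 2, 3, 6, 6).
  b_1=1 ≤ 1
  b_2=2 ≤ 2
  b_3=2 ≤ 3
  b_4=3 ≤ 4
  b_5=6 > 5
  fails at i=5 ⇒ NO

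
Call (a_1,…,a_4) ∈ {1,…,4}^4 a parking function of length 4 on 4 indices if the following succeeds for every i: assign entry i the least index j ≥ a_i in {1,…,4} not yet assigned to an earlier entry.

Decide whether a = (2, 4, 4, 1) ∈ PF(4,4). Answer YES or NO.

NO

Order a: b = (1, 2, 4, 4).
  b_1=1 ≤ 1
  b_2=2 ≤ 2
  b_3=4 > 3
  fails at i=3 ⇒ NO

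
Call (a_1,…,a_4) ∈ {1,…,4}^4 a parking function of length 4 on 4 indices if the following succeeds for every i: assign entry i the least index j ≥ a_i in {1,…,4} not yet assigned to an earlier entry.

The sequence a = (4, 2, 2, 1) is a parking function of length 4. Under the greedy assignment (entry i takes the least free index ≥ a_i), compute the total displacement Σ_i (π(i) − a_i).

1

Σπ = 4·5/2 = 10 (π permutes [4]); Σa = 4+2+2+1 = 9; disp = 10−9 = 1.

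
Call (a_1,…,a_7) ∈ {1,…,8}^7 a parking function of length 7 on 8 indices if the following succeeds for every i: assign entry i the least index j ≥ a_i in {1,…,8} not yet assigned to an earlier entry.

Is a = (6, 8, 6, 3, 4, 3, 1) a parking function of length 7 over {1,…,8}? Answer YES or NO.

Order a: b = (1, 3, 3, 4, 6, 6, 8).
  b_1=1 ≤ 2
  b_2=3 ≤ 3
  b_3=3 ≤ 4
  b_4=4 ≤ 5
  b_5=6 ≤ 6
  b_6=6 ≤ 7
  b_7=8 ≤ 8
All bounds hold ⇒ YES

YES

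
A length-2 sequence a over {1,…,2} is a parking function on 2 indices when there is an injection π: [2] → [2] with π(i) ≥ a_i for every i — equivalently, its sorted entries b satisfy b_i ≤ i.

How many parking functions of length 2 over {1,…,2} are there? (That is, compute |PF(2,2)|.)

|PF| = (2+1−2)·(2+1)^{2−1} = 1 · 3 = 3 (Pollak)
Example (2,1) → sorted (1,2): b_i ≤ i ∀i, a PF.

3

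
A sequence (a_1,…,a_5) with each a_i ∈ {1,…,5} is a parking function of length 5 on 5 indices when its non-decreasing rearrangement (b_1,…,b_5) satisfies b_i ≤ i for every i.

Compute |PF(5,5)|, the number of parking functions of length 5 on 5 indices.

1296

#PF = (6−5)·6^(5−1) = 1 · 1296 = 1296 [KW]
E.g. (2,1,1,3,1) → sorted (1,1,1,2,3): b_i ≤ i ∀i, a PF.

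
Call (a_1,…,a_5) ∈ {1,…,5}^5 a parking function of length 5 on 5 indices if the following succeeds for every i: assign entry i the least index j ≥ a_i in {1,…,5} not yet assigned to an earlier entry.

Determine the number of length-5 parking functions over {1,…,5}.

1296

|PF(5,5)| = (5−5+1)·(5+1)^(5−1) = 1×1296 = 1296 [KW]
E.g. (2,1,2,4,2) → sorted (1,2,2,2,4): b_i ≤ i ∀i, a PF.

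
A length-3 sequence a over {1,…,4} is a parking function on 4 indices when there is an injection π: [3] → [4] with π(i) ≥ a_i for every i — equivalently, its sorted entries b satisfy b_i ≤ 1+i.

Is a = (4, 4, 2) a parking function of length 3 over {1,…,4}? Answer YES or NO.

NO

Sorted: b = (2, 4, 4).
  b_1=2 ≤ 2
  b_2=4 > 3
  fails at i=2 ⇒ NO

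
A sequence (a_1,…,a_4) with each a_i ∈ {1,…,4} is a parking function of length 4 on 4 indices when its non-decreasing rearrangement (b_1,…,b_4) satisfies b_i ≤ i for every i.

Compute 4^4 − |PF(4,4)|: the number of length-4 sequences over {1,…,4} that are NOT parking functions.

|PF(4,4)| = (4+1−4)·(4+1)^{4−1} = 1·125 = 125
One tuple (4,4,1,1) → sorted (1,1,4,4): b_3=4>3, not a PF.
So 256 − 125 = 131 fail.

131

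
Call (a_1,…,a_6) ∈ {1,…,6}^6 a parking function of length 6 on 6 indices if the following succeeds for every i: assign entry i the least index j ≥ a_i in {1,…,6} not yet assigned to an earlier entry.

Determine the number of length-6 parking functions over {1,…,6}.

Count = (6+1−6)·(6+1)^{6−1} = 1 · 16807 = 16807 (Pollak)
Example (4,3,4,1,1,5) → sorted (1,1,3,4,4,5): b_i ≤ i ∀i, a PF.

16807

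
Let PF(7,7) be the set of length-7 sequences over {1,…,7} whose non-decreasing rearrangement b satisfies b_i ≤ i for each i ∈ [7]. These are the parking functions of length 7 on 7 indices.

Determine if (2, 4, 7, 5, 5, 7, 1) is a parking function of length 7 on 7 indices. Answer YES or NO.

NO

Sorted: b = (1, 2, 4, 5, 5, 7, 7).
  b_1=1 ≤ 1
  b_2=2 ≤ 2
  b_3=4 > 3
  fails at i=3 ⇒ NO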